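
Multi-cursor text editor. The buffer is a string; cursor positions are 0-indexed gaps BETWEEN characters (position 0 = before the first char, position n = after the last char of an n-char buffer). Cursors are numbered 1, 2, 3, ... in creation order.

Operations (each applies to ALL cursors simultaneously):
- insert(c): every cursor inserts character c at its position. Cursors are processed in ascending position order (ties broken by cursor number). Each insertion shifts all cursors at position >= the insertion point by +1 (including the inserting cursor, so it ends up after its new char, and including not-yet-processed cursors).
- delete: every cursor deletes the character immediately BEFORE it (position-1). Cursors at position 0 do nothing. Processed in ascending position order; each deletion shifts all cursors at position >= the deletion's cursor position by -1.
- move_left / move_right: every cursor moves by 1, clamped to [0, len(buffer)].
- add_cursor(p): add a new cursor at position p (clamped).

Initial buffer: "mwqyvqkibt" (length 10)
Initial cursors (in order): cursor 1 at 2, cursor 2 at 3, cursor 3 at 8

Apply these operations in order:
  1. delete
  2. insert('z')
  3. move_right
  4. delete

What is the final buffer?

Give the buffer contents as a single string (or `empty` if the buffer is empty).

After op 1 (delete): buffer="myvqkbt" (len 7), cursors c1@1 c2@1 c3@5, authorship .......
After op 2 (insert('z')): buffer="mzzyvqkzbt" (len 10), cursors c1@3 c2@3 c3@8, authorship .12....3..
After op 3 (move_right): buffer="mzzyvqkzbt" (len 10), cursors c1@4 c2@4 c3@9, authorship .12....3..
After op 4 (delete): buffer="mzvqkzt" (len 7), cursors c1@2 c2@2 c3@6, authorship .1...3.

Answer: mzvqkzt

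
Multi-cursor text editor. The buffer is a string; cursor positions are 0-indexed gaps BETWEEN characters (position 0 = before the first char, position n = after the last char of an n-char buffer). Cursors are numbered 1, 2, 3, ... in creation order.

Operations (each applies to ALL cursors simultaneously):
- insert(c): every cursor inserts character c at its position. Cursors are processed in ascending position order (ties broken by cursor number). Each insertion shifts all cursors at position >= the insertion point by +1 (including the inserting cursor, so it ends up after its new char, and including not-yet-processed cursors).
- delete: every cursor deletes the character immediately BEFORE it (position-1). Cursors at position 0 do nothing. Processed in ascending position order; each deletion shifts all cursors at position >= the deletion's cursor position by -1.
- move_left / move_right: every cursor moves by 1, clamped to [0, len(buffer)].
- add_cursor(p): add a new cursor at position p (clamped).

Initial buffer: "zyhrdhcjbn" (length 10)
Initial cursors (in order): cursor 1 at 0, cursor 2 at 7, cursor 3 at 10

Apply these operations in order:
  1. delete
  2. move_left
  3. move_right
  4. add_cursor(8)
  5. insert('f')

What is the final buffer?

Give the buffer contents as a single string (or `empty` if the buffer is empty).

After op 1 (delete): buffer="zyhrdhjb" (len 8), cursors c1@0 c2@6 c3@8, authorship ........
After op 2 (move_left): buffer="zyhrdhjb" (len 8), cursors c1@0 c2@5 c3@7, authorship ........
After op 3 (move_right): buffer="zyhrdhjb" (len 8), cursors c1@1 c2@6 c3@8, authorship ........
After op 4 (add_cursor(8)): buffer="zyhrdhjb" (len 8), cursors c1@1 c2@6 c3@8 c4@8, authorship ........
After op 5 (insert('f')): buffer="zfyhrdhfjbff" (len 12), cursors c1@2 c2@8 c3@12 c4@12, authorship .1.....2..34

Answer: zfyhrdhfjbff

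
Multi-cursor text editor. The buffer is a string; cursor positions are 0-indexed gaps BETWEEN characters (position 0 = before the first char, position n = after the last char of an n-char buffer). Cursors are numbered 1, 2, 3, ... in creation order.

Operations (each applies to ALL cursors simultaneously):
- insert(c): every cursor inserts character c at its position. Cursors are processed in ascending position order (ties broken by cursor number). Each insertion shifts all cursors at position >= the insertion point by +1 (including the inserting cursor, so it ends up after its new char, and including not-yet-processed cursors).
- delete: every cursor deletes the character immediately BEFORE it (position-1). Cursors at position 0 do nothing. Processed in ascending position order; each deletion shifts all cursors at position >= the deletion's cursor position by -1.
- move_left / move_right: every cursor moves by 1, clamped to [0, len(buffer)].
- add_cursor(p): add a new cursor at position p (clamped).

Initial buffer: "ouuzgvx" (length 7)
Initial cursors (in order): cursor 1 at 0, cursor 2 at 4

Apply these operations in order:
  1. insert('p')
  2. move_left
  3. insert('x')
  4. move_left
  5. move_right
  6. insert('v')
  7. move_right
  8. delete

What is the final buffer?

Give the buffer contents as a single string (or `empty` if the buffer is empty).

Answer: xvouuzxvgvx

Derivation:
After op 1 (insert('p')): buffer="pouuzpgvx" (len 9), cursors c1@1 c2@6, authorship 1....2...
After op 2 (move_left): buffer="pouuzpgvx" (len 9), cursors c1@0 c2@5, authorship 1....2...
After op 3 (insert('x')): buffer="xpouuzxpgvx" (len 11), cursors c1@1 c2@7, authorship 11....22...
After op 4 (move_left): buffer="xpouuzxpgvx" (len 11), cursors c1@0 c2@6, authorship 11....22...
After op 5 (move_right): buffer="xpouuzxpgvx" (len 11), cursors c1@1 c2@7, authorship 11....22...
After op 6 (insert('v')): buffer="xvpouuzxvpgvx" (len 13), cursors c1@2 c2@9, authorship 111....222...
After op 7 (move_right): buffer="xvpouuzxvpgvx" (len 13), cursors c1@3 c2@10, authorship 111....222...
After op 8 (delete): buffer="xvouuzxvgvx" (len 11), cursors c1@2 c2@8, authorship 11....22...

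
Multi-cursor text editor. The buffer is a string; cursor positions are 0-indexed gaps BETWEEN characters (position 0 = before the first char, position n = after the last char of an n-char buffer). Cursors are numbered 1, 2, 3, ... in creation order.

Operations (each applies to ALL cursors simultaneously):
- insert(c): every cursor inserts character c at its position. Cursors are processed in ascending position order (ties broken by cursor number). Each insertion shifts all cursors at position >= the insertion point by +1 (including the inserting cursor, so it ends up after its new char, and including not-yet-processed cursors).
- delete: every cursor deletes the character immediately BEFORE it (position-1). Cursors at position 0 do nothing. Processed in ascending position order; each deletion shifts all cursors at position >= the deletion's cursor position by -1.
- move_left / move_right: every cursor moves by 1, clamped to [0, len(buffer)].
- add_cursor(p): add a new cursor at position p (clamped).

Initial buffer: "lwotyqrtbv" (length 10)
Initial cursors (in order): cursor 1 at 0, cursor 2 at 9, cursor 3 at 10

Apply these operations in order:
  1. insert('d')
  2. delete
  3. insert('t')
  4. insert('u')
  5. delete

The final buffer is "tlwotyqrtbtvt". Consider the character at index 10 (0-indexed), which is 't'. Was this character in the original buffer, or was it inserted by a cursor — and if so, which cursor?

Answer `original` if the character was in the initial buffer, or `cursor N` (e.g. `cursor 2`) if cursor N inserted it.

After op 1 (insert('d')): buffer="dlwotyqrtbdvd" (len 13), cursors c1@1 c2@11 c3@13, authorship 1.........2.3
After op 2 (delete): buffer="lwotyqrtbv" (len 10), cursors c1@0 c2@9 c3@10, authorship ..........
After op 3 (insert('t')): buffer="tlwotyqrtbtvt" (len 13), cursors c1@1 c2@11 c3@13, authorship 1.........2.3
After op 4 (insert('u')): buffer="tulwotyqrtbtuvtu" (len 16), cursors c1@2 c2@13 c3@16, authorship 11.........22.33
After op 5 (delete): buffer="tlwotyqrtbtvt" (len 13), cursors c1@1 c2@11 c3@13, authorship 1.........2.3
Authorship (.=original, N=cursor N): 1 . . . . . . . . . 2 . 3
Index 10: author = 2

Answer: cursor 2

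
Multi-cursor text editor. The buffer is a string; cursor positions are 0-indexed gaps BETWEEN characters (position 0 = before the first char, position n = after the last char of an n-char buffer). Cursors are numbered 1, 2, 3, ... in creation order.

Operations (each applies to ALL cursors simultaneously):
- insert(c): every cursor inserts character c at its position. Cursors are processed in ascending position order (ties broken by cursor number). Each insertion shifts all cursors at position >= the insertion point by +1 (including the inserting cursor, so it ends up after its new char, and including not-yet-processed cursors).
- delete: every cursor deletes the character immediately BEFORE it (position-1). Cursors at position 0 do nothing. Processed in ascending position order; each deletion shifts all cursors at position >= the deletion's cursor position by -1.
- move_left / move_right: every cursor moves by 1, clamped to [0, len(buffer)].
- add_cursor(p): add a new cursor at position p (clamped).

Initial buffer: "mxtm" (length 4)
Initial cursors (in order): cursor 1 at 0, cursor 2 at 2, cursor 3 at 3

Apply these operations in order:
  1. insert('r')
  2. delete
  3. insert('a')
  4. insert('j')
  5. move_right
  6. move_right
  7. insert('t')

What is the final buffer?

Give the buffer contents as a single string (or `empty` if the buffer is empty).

After op 1 (insert('r')): buffer="rmxrtrm" (len 7), cursors c1@1 c2@4 c3@6, authorship 1..2.3.
After op 2 (delete): buffer="mxtm" (len 4), cursors c1@0 c2@2 c3@3, authorship ....
After op 3 (insert('a')): buffer="amxatam" (len 7), cursors c1@1 c2@4 c3@6, authorship 1..2.3.
After op 4 (insert('j')): buffer="ajmxajtajm" (len 10), cursors c1@2 c2@6 c3@9, authorship 11..22.33.
After op 5 (move_right): buffer="ajmxajtajm" (len 10), cursors c1@3 c2@7 c3@10, authorship 11..22.33.
After op 6 (move_right): buffer="ajmxajtajm" (len 10), cursors c1@4 c2@8 c3@10, authorship 11..22.33.
After op 7 (insert('t')): buffer="ajmxtajtatjmt" (len 13), cursors c1@5 c2@10 c3@13, authorship 11..122.323.3

Answer: ajmxtajtatjmt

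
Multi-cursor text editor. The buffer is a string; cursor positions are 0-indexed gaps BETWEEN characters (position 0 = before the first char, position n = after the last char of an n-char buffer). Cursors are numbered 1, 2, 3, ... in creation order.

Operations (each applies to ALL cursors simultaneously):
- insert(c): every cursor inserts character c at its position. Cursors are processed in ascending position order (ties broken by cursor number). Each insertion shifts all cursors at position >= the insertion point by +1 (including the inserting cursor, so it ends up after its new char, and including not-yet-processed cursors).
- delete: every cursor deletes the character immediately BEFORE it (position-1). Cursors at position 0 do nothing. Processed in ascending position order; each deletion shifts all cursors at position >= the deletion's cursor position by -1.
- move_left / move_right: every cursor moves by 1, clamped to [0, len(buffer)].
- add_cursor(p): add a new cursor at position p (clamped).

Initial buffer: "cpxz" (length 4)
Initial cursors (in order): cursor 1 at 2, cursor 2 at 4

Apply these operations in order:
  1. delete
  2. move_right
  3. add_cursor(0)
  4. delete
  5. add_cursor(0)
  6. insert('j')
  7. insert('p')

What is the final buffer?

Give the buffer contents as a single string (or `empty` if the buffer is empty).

After op 1 (delete): buffer="cx" (len 2), cursors c1@1 c2@2, authorship ..
After op 2 (move_right): buffer="cx" (len 2), cursors c1@2 c2@2, authorship ..
After op 3 (add_cursor(0)): buffer="cx" (len 2), cursors c3@0 c1@2 c2@2, authorship ..
After op 4 (delete): buffer="" (len 0), cursors c1@0 c2@0 c3@0, authorship 
After op 5 (add_cursor(0)): buffer="" (len 0), cursors c1@0 c2@0 c3@0 c4@0, authorship 
After op 6 (insert('j')): buffer="jjjj" (len 4), cursors c1@4 c2@4 c3@4 c4@4, authorship 1234
After op 7 (insert('p')): buffer="jjjjpppp" (len 8), cursors c1@8 c2@8 c3@8 c4@8, authorship 12341234

Answer: jjjjpppp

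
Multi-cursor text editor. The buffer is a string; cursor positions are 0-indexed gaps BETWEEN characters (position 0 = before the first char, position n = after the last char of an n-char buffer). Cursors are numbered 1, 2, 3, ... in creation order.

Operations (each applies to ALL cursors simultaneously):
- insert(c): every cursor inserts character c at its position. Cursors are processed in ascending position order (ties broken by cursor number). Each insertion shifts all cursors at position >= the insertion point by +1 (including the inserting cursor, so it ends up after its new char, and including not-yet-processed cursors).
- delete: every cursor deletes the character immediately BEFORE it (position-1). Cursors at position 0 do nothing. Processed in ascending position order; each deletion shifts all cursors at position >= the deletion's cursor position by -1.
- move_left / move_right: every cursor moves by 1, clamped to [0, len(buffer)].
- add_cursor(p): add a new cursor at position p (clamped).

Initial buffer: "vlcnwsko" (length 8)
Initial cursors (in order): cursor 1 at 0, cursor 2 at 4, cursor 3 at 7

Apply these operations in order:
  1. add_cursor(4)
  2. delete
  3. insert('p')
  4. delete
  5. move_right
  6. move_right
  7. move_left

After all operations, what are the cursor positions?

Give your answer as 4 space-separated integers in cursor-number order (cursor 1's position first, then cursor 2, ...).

After op 1 (add_cursor(4)): buffer="vlcnwsko" (len 8), cursors c1@0 c2@4 c4@4 c3@7, authorship ........
After op 2 (delete): buffer="vlwso" (len 5), cursors c1@0 c2@2 c4@2 c3@4, authorship .....
After op 3 (insert('p')): buffer="pvlppwspo" (len 9), cursors c1@1 c2@5 c4@5 c3@8, authorship 1..24..3.
After op 4 (delete): buffer="vlwso" (len 5), cursors c1@0 c2@2 c4@2 c3@4, authorship .....
After op 5 (move_right): buffer="vlwso" (len 5), cursors c1@1 c2@3 c4@3 c3@5, authorship .....
After op 6 (move_right): buffer="vlwso" (len 5), cursors c1@2 c2@4 c4@4 c3@5, authorship .....
After op 7 (move_left): buffer="vlwso" (len 5), cursors c1@1 c2@3 c4@3 c3@4, authorship .....

Answer: 1 3 4 3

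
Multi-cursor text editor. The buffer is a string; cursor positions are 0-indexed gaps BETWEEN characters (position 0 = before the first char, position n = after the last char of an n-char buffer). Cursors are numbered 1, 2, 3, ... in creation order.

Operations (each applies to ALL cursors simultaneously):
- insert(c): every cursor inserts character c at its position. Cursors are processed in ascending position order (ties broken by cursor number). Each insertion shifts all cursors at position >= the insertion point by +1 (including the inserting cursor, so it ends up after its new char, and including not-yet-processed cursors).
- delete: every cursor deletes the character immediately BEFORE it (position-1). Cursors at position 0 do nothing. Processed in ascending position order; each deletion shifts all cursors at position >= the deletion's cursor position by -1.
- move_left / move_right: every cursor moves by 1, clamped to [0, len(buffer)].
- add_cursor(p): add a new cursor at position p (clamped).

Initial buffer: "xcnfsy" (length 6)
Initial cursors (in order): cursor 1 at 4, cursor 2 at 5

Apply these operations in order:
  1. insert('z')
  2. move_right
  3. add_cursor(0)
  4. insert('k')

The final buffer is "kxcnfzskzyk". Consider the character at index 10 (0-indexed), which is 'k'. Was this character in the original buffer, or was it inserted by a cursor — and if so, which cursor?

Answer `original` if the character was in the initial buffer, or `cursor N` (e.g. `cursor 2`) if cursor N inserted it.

After op 1 (insert('z')): buffer="xcnfzszy" (len 8), cursors c1@5 c2@7, authorship ....1.2.
After op 2 (move_right): buffer="xcnfzszy" (len 8), cursors c1@6 c2@8, authorship ....1.2.
After op 3 (add_cursor(0)): buffer="xcnfzszy" (len 8), cursors c3@0 c1@6 c2@8, authorship ....1.2.
After op 4 (insert('k')): buffer="kxcnfzskzyk" (len 11), cursors c3@1 c1@8 c2@11, authorship 3....1.12.2
Authorship (.=original, N=cursor N): 3 . . . . 1 . 1 2 . 2
Index 10: author = 2

Answer: cursor 2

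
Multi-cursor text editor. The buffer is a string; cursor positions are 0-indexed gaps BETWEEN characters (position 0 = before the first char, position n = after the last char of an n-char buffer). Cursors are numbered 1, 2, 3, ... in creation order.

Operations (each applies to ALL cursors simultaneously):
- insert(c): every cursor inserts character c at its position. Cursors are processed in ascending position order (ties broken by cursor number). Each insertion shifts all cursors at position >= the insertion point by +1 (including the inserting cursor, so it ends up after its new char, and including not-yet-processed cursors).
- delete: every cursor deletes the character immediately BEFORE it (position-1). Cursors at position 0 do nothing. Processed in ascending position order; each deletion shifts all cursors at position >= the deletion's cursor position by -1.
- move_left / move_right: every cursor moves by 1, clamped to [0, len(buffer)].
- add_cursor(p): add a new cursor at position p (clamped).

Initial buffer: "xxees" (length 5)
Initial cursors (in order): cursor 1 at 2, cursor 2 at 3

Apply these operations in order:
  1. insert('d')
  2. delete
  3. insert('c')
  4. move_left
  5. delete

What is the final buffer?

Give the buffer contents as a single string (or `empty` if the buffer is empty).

After op 1 (insert('d')): buffer="xxdedes" (len 7), cursors c1@3 c2@5, authorship ..1.2..
After op 2 (delete): buffer="xxees" (len 5), cursors c1@2 c2@3, authorship .....
After op 3 (insert('c')): buffer="xxceces" (len 7), cursors c1@3 c2@5, authorship ..1.2..
After op 4 (move_left): buffer="xxceces" (len 7), cursors c1@2 c2@4, authorship ..1.2..
After op 5 (delete): buffer="xcces" (len 5), cursors c1@1 c2@2, authorship .12..

Answer: xcces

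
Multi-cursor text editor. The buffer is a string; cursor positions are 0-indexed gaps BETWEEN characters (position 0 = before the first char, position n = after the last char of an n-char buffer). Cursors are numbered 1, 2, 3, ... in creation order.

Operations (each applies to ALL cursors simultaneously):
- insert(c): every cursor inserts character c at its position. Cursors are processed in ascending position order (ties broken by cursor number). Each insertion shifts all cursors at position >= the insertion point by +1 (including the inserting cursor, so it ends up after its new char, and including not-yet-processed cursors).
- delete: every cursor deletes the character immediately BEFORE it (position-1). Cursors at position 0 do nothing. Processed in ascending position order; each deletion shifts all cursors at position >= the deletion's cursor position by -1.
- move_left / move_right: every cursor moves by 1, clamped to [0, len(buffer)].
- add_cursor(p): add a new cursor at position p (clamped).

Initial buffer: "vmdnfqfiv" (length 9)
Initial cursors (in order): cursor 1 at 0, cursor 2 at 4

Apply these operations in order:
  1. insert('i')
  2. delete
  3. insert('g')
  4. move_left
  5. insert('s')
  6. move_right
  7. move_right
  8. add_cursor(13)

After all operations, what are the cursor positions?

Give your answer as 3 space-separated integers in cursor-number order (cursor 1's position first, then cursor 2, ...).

Answer: 3 9 13

Derivation:
After op 1 (insert('i')): buffer="ivmdnifqfiv" (len 11), cursors c1@1 c2@6, authorship 1....2.....
After op 2 (delete): buffer="vmdnfqfiv" (len 9), cursors c1@0 c2@4, authorship .........
After op 3 (insert('g')): buffer="gvmdngfqfiv" (len 11), cursors c1@1 c2@6, authorship 1....2.....
After op 4 (move_left): buffer="gvmdngfqfiv" (len 11), cursors c1@0 c2@5, authorship 1....2.....
After op 5 (insert('s')): buffer="sgvmdnsgfqfiv" (len 13), cursors c1@1 c2@7, authorship 11....22.....
After op 6 (move_right): buffer="sgvmdnsgfqfiv" (len 13), cursors c1@2 c2@8, authorship 11....22.....
After op 7 (move_right): buffer="sgvmdnsgfqfiv" (len 13), cursors c1@3 c2@9, authorship 11....22.....
After op 8 (add_cursor(13)): buffer="sgvmdnsgfqfiv" (len 13), cursors c1@3 c2@9 c3@13, authorship 11....22.....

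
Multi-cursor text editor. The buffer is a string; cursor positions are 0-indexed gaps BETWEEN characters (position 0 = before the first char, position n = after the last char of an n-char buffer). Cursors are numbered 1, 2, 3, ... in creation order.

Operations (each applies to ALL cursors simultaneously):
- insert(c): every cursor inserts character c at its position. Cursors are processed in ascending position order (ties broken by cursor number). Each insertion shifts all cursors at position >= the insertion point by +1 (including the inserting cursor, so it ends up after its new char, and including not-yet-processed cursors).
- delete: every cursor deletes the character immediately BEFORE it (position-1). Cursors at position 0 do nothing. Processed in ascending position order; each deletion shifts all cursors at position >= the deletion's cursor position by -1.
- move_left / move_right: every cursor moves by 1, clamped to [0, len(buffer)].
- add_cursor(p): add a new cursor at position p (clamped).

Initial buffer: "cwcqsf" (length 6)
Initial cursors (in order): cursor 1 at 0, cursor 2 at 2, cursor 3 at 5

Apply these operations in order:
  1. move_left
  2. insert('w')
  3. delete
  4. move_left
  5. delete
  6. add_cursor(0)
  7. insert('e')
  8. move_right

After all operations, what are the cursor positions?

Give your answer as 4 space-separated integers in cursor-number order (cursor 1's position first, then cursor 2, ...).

After op 1 (move_left): buffer="cwcqsf" (len 6), cursors c1@0 c2@1 c3@4, authorship ......
After op 2 (insert('w')): buffer="wcwwcqwsf" (len 9), cursors c1@1 c2@3 c3@7, authorship 1.2...3..
After op 3 (delete): buffer="cwcqsf" (len 6), cursors c1@0 c2@1 c3@4, authorship ......
After op 4 (move_left): buffer="cwcqsf" (len 6), cursors c1@0 c2@0 c3@3, authorship ......
After op 5 (delete): buffer="cwqsf" (len 5), cursors c1@0 c2@0 c3@2, authorship .....
After op 6 (add_cursor(0)): buffer="cwqsf" (len 5), cursors c1@0 c2@0 c4@0 c3@2, authorship .....
After op 7 (insert('e')): buffer="eeecweqsf" (len 9), cursors c1@3 c2@3 c4@3 c3@6, authorship 124..3...
After op 8 (move_right): buffer="eeecweqsf" (len 9), cursors c1@4 c2@4 c4@4 c3@7, authorship 124..3...

Answer: 4 4 7 4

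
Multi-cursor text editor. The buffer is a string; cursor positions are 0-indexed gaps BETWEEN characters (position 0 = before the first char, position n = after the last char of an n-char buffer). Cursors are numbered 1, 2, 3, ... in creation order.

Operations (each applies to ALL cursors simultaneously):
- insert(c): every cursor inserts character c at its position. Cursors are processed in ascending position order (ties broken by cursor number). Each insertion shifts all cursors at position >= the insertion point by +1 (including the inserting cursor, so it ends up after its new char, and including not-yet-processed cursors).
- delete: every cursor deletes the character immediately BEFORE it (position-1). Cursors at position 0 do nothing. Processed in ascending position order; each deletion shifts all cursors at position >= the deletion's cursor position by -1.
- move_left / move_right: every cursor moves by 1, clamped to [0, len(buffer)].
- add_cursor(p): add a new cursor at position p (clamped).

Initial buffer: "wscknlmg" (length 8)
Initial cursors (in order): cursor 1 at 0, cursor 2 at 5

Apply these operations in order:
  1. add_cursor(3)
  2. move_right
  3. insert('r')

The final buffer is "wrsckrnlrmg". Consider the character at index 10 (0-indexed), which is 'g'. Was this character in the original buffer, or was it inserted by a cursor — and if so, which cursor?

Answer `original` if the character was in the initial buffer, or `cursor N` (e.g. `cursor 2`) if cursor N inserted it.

After op 1 (add_cursor(3)): buffer="wscknlmg" (len 8), cursors c1@0 c3@3 c2@5, authorship ........
After op 2 (move_right): buffer="wscknlmg" (len 8), cursors c1@1 c3@4 c2@6, authorship ........
After op 3 (insert('r')): buffer="wrsckrnlrmg" (len 11), cursors c1@2 c3@6 c2@9, authorship .1...3..2..
Authorship (.=original, N=cursor N): . 1 . . . 3 . . 2 . .
Index 10: author = original

Answer: original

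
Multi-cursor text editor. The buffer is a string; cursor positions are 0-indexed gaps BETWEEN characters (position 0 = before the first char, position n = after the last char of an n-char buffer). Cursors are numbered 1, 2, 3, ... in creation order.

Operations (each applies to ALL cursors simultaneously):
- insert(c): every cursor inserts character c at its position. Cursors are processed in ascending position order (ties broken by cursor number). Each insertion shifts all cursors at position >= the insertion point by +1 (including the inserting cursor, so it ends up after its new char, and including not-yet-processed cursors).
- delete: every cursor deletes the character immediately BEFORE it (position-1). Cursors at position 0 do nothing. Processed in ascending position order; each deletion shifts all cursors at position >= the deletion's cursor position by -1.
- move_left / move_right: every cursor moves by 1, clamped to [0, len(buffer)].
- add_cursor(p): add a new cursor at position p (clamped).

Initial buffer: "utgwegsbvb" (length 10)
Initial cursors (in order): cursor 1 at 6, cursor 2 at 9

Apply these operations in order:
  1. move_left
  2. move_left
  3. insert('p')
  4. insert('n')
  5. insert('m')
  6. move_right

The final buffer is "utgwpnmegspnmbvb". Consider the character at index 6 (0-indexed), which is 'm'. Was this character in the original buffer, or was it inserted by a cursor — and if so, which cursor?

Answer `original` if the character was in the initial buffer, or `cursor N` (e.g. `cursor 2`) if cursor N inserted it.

Answer: cursor 1

Derivation:
After op 1 (move_left): buffer="utgwegsbvb" (len 10), cursors c1@5 c2@8, authorship ..........
After op 2 (move_left): buffer="utgwegsbvb" (len 10), cursors c1@4 c2@7, authorship ..........
After op 3 (insert('p')): buffer="utgwpegspbvb" (len 12), cursors c1@5 c2@9, authorship ....1...2...
After op 4 (insert('n')): buffer="utgwpnegspnbvb" (len 14), cursors c1@6 c2@11, authorship ....11...22...
After op 5 (insert('m')): buffer="utgwpnmegspnmbvb" (len 16), cursors c1@7 c2@13, authorship ....111...222...
After op 6 (move_right): buffer="utgwpnmegspnmbvb" (len 16), cursors c1@8 c2@14, authorship ....111...222...
Authorship (.=original, N=cursor N): . . . . 1 1 1 . . . 2 2 2 . . .
Index 6: author = 1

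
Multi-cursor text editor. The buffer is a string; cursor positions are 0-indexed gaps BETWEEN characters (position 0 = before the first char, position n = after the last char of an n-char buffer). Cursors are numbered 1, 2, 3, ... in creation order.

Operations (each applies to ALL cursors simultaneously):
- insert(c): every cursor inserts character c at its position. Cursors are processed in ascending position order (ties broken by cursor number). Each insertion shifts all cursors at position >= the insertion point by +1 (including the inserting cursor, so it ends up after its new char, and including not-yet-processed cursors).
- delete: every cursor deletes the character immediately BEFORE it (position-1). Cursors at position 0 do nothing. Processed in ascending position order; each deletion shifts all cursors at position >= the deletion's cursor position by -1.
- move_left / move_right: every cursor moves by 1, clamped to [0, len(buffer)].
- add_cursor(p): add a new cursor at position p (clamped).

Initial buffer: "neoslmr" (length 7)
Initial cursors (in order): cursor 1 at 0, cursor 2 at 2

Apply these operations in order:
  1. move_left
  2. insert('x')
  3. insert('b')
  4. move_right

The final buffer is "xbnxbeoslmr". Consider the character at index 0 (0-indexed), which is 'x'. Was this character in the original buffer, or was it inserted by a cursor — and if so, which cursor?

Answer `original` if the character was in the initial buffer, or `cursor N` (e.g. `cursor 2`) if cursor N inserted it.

Answer: cursor 1

Derivation:
After op 1 (move_left): buffer="neoslmr" (len 7), cursors c1@0 c2@1, authorship .......
After op 2 (insert('x')): buffer="xnxeoslmr" (len 9), cursors c1@1 c2@3, authorship 1.2......
After op 3 (insert('b')): buffer="xbnxbeoslmr" (len 11), cursors c1@2 c2@5, authorship 11.22......
After op 4 (move_right): buffer="xbnxbeoslmr" (len 11), cursors c1@3 c2@6, authorship 11.22......
Authorship (.=original, N=cursor N): 1 1 . 2 2 . . . . . .
Index 0: author = 1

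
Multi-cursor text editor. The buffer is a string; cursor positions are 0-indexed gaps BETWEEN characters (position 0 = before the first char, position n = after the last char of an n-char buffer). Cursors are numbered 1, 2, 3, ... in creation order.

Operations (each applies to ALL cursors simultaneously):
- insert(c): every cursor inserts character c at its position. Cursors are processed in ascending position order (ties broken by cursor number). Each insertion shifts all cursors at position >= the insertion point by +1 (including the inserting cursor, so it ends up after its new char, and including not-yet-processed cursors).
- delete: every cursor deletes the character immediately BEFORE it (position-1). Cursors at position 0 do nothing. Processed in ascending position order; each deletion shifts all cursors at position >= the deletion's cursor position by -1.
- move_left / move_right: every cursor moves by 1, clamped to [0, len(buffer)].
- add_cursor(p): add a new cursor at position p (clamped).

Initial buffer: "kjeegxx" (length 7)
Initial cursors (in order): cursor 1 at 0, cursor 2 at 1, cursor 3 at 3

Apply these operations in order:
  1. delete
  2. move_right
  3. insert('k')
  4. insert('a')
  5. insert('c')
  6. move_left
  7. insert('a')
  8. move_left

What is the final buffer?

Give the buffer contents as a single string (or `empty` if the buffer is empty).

Answer: jkkaacaacekaacgxx

Derivation:
After op 1 (delete): buffer="jegxx" (len 5), cursors c1@0 c2@0 c3@1, authorship .....
After op 2 (move_right): buffer="jegxx" (len 5), cursors c1@1 c2@1 c3@2, authorship .....
After op 3 (insert('k')): buffer="jkkekgxx" (len 8), cursors c1@3 c2@3 c3@5, authorship .12.3...
After op 4 (insert('a')): buffer="jkkaaekagxx" (len 11), cursors c1@5 c2@5 c3@8, authorship .1212.33...
After op 5 (insert('c')): buffer="jkkaaccekacgxx" (len 14), cursors c1@7 c2@7 c3@11, authorship .121212.333...
After op 6 (move_left): buffer="jkkaaccekacgxx" (len 14), cursors c1@6 c2@6 c3@10, authorship .121212.333...
After op 7 (insert('a')): buffer="jkkaacaacekaacgxx" (len 17), cursors c1@8 c2@8 c3@13, authorship .12121122.3333...
After op 8 (move_left): buffer="jkkaacaacekaacgxx" (len 17), cursors c1@7 c2@7 c3@12, authorship .12121122.3333...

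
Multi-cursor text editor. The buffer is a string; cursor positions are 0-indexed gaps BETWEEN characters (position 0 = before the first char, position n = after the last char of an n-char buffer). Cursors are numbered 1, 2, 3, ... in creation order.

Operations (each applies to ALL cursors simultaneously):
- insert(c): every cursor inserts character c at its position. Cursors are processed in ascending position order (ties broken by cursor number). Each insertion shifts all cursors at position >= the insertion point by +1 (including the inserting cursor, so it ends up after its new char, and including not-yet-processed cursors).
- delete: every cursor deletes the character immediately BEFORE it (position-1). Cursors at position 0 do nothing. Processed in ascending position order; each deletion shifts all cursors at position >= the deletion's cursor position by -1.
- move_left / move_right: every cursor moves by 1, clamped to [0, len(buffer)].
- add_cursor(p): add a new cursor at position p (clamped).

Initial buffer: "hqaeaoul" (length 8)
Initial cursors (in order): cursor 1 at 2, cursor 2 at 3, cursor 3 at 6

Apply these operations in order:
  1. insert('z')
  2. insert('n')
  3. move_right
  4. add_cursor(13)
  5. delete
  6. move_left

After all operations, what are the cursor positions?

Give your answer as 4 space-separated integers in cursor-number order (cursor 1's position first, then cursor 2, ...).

Answer: 3 5 8 8

Derivation:
After op 1 (insert('z')): buffer="hqzazeaozul" (len 11), cursors c1@3 c2@5 c3@9, authorship ..1.2...3..
After op 2 (insert('n')): buffer="hqznazneaoznul" (len 14), cursors c1@4 c2@7 c3@12, authorship ..11.22...33..
After op 3 (move_right): buffer="hqznazneaoznul" (len 14), cursors c1@5 c2@8 c3@13, authorship ..11.22...33..
After op 4 (add_cursor(13)): buffer="hqznazneaoznul" (len 14), cursors c1@5 c2@8 c3@13 c4@13, authorship ..11.22...33..
After op 5 (delete): buffer="hqznznaozl" (len 10), cursors c1@4 c2@6 c3@9 c4@9, authorship ..1122..3.
After op 6 (move_left): buffer="hqznznaozl" (len 10), cursors c1@3 c2@5 c3@8 c4@8, authorship ..1122..3.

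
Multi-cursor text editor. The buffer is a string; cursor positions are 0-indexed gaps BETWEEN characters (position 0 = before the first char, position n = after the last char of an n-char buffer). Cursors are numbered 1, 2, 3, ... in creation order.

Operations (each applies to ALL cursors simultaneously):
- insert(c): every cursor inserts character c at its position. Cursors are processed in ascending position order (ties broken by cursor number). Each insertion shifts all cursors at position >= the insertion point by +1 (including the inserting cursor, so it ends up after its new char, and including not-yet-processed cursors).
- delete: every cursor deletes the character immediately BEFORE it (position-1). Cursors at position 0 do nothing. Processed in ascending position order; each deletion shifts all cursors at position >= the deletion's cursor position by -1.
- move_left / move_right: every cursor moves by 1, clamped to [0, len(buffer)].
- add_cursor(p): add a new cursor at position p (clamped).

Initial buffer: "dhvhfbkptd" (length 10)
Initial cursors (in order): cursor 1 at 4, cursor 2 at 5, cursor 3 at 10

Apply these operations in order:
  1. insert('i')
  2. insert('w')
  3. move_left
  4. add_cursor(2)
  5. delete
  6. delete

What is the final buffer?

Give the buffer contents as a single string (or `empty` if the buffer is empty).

After op 1 (insert('i')): buffer="dhvhifibkptdi" (len 13), cursors c1@5 c2@7 c3@13, authorship ....1.2.....3
After op 2 (insert('w')): buffer="dhvhiwfiwbkptdiw" (len 16), cursors c1@6 c2@9 c3@16, authorship ....11.22.....33
After op 3 (move_left): buffer="dhvhiwfiwbkptdiw" (len 16), cursors c1@5 c2@8 c3@15, authorship ....11.22.....33
After op 4 (add_cursor(2)): buffer="dhvhiwfiwbkptdiw" (len 16), cursors c4@2 c1@5 c2@8 c3@15, authorship ....11.22.....33
After op 5 (delete): buffer="dvhwfwbkptdw" (len 12), cursors c4@1 c1@3 c2@5 c3@11, authorship ...1.2.....3
After op 6 (delete): buffer="vwwbkptw" (len 8), cursors c4@0 c1@1 c2@2 c3@7, authorship .12....3

Answer: vwwbkptw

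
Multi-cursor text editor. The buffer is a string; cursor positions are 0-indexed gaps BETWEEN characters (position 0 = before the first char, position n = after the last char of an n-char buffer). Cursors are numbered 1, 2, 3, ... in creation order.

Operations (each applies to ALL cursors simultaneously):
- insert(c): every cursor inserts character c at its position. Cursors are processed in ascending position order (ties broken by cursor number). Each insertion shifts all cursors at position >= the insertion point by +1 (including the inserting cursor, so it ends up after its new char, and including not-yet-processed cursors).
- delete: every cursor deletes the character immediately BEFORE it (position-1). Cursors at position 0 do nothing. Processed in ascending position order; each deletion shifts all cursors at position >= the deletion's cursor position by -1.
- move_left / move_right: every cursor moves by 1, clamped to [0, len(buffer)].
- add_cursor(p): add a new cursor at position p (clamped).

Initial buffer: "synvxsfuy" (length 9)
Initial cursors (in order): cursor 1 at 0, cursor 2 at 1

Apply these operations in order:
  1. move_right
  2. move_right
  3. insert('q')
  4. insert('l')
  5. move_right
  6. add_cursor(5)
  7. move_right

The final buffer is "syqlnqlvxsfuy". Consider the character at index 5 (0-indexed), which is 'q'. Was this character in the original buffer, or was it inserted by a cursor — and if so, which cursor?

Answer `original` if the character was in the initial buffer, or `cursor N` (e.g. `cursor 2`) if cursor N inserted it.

After op 1 (move_right): buffer="synvxsfuy" (len 9), cursors c1@1 c2@2, authorship .........
After op 2 (move_right): buffer="synvxsfuy" (len 9), cursors c1@2 c2@3, authorship .........
After op 3 (insert('q')): buffer="syqnqvxsfuy" (len 11), cursors c1@3 c2@5, authorship ..1.2......
After op 4 (insert('l')): buffer="syqlnqlvxsfuy" (len 13), cursors c1@4 c2@7, authorship ..11.22......
After op 5 (move_right): buffer="syqlnqlvxsfuy" (len 13), cursors c1@5 c2@8, authorship ..11.22......
After op 6 (add_cursor(5)): buffer="syqlnqlvxsfuy" (len 13), cursors c1@5 c3@5 c2@8, authorship ..11.22......
After op 7 (move_right): buffer="syqlnqlvxsfuy" (len 13), cursors c1@6 c3@6 c2@9, authorship ..11.22......
Authorship (.=original, N=cursor N): . . 1 1 . 2 2 . . . . . .
Index 5: author = 2

Answer: cursor 2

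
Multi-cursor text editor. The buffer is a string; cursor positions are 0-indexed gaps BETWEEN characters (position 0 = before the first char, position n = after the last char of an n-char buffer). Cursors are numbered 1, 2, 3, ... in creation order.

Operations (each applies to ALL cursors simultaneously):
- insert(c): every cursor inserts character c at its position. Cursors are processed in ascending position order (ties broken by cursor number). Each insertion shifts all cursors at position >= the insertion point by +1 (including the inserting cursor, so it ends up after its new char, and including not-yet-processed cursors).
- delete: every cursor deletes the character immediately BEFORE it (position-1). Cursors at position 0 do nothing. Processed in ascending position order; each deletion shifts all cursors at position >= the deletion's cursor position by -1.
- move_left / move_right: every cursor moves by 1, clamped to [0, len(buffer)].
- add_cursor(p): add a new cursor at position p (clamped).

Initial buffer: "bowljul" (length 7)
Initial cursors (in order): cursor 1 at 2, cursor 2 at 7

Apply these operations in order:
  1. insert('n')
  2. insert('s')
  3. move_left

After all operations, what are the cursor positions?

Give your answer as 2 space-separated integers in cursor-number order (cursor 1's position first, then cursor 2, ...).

After op 1 (insert('n')): buffer="bonwljuln" (len 9), cursors c1@3 c2@9, authorship ..1.....2
After op 2 (insert('s')): buffer="bonswljulns" (len 11), cursors c1@4 c2@11, authorship ..11.....22
After op 3 (move_left): buffer="bonswljulns" (len 11), cursors c1@3 c2@10, authorship ..11.....22

Answer: 3 10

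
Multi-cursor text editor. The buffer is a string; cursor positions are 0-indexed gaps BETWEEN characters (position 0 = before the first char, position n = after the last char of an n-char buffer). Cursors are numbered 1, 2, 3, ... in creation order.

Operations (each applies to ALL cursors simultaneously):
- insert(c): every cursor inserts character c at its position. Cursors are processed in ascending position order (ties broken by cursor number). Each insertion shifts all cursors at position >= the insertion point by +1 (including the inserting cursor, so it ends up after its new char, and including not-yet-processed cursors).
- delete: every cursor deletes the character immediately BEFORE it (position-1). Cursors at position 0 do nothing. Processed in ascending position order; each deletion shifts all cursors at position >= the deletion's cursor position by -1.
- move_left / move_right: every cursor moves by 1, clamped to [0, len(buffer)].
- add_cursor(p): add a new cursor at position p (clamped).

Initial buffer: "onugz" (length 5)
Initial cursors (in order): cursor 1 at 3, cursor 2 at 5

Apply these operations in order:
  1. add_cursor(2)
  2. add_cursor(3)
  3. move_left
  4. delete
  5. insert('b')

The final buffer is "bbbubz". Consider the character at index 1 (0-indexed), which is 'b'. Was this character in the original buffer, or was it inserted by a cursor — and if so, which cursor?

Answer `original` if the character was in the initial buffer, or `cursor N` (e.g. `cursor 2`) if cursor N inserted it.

Answer: cursor 3

Derivation:
After op 1 (add_cursor(2)): buffer="onugz" (len 5), cursors c3@2 c1@3 c2@5, authorship .....
After op 2 (add_cursor(3)): buffer="onugz" (len 5), cursors c3@2 c1@3 c4@3 c2@5, authorship .....
After op 3 (move_left): buffer="onugz" (len 5), cursors c3@1 c1@2 c4@2 c2@4, authorship .....
After op 4 (delete): buffer="uz" (len 2), cursors c1@0 c3@0 c4@0 c2@1, authorship ..
After op 5 (insert('b')): buffer="bbbubz" (len 6), cursors c1@3 c3@3 c4@3 c2@5, authorship 134.2.
Authorship (.=original, N=cursor N): 1 3 4 . 2 .
Index 1: author = 3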